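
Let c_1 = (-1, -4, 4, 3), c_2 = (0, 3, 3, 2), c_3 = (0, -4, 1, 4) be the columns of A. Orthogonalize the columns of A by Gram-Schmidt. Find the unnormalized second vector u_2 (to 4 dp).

u_2 = (0.1429, 3.5714, 2.4286, 1.5714)

e_1 = c_1/‖c_1‖ = (-1, -4, 4, 3)/6.4807 = (-0.1543, -0.6172, 0.6172, 0.4629).
r_{12} = e_1·c_2 = 0.9258.
u_2 = c_2 − 0.9258·e_1 = (0.1429, 3.5714, 2.4286, 1.5714).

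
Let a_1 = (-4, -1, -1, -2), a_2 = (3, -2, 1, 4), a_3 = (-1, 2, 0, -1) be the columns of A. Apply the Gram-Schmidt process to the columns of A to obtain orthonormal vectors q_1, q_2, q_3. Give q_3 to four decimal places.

q_3 = (-0.5044, 0.5687, 0.2474, 0.6008)

a_1 = (-4, -1, -1, -2); ‖a_1‖ = 4.6904, so q_1 = (-0.8528, -0.2132, -0.2132, -0.4264).
q_1·a_2 = (-0.8528)·3 + (-0.2132)·(-2) + (-0.2132)·1 + (-0.4264)·4 = -4.0508.
u_2 = a_2 + 4.0508·q_1 = (-0.4545, -2.8636, 0.1364, 2.2727).
‖u_2‖ = 3.6866, so q_2 = (-0.1233, -0.7768, 0.0370, 0.6165).
q_1·a_3 = (-0.8528)·(-1) + (-0.2132)·2 + (-0.2132)·0 + (-0.4264)·(-1) = 0.8528; q_2·a_3 = (-0.1233)·(-1) + (-0.7768)·2 + 0.0370·0 + 0.6165·(-1) = -2.0467.
u_3 = a_3 − 0.8528·q_1 + 2.0467·q_2 = (-0.5251, 0.5920, 0.2575, 0.6254).
‖u_3‖ = 1.0410, so q_3 = (-0.5044, 0.5687, 0.2474, 0.6008).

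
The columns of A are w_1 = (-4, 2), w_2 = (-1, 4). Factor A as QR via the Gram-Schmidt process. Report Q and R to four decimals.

e_1 = w_1/‖w_1‖ = (-4, 2)/4.4721 = (-0.8944, 0.4472).
r_{12} = e_1·w_2 = 2.6833.
u_2 = w_2 − 2.6833·e_1 = (1.4000, 2.8000).
‖u_2‖ = 3.1305, so e_2 = (0.4472, 0.8944).

Q = [[-0.8944, 0.4472], [0.4472, 0.8944]], R = [[4.4721, 2.6833], [0.0000, 3.1305]]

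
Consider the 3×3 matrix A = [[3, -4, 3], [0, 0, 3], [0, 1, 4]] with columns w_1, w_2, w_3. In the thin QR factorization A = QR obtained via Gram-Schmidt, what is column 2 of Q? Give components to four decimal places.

w_1 = (3, 0, 0); ‖w_1‖ = 3.0000, so q_1 = (1.0000, 0.0000, 0.0000).
q_1·w_2 = 1.0000·(-4) + 0.0000·0 + 0.0000·1 = -4.0000.
u_2 = w_2 + 4.0000·q_1 = (0.0000, 0.0000, 1.0000).
‖u_2‖ = 1.0000, so q_2 = (0.0000, 0.0000, 1.0000).

q_2 = (0.0000, 0.0000, 1.0000)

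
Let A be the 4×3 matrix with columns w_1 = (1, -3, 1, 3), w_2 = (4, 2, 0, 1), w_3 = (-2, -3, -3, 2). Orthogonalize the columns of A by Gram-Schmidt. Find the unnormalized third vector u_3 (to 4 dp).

u_3 = (-0.1432, -0.2172, -3.5298, 1.0072)

q_1 = w_1/‖w_1‖ = (1, -3, 1, 3)/4.4721 = (0.2236, -0.6708, 0.2236, 0.6708).
r_{12} = q_1·w_2 = 0.2236.
u_2 = w_2 − 0.2236·q_1 = (3.9500, 2.1500, -0.0500, 0.8500).
‖u_2‖ = 4.5771, so q_2 = (0.8630, 0.4697, -0.0109, 0.1857).
r_{13} = q_1·w_3 = 2.2361; r_{23} = q_2·w_3 = -2.7310.
u_3 = w_3 − 2.2361·q_1 + 2.7310·q_2 = (-0.1432, -0.2172, -3.5298, 1.0072).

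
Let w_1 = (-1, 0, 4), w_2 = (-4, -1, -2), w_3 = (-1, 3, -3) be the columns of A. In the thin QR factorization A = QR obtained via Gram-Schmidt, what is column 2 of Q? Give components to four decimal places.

e_2 = (-0.9457, -0.2233, -0.2364)

w_1 = (-1, 0, 4); ‖w_1‖ = 4.1231, so e_1 = (-0.2425, 0.0000, 0.9701).
e_1·w_2 = (-0.2425)·(-4) + 0.0000·(-1) + 0.9701·(-2) = -0.9701.
u_2 = w_2 + 0.9701·e_1 = (-4.2353, -1.0000, -1.0588).
‖u_2‖ = 4.4787, so e_2 = (-0.9457, -0.2233, -0.2364).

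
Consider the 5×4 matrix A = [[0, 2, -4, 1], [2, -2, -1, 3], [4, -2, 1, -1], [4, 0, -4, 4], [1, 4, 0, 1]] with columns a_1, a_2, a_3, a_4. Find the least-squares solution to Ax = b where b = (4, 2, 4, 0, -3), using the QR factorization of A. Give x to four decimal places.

e_1 = a_1/‖a_1‖ = (0, 2, 4, 4, 1)/6.0828 = (0.0000, 0.3288, 0.6576, 0.6576, 0.1644).
r_{12} = e_1·a_2 = -1.3152.
u_2 = a_2 + 1.3152·e_1 = (2.0000, -1.5676, -1.1351, 0.8649, 4.2162).
‖u_2‖ = 5.1255, so e_2 = (0.3902, -0.3058, -0.2215, 0.1687, 0.8226).
r_{13} = e_1·a_3 = -2.3016; r_{23} = e_2·a_3 = -2.1514.
u_3 = a_3 + 2.3016·e_1 + 2.1514·e_2 = (-3.1605, -0.9012, 2.0370, -2.1235, 2.1481).
‖u_3‖ = 4.9065, so e_3 = (-0.6441, -0.1837, 0.4152, -0.4328, 0.4378).
r_{14} = e_1·a_4 = 3.1236; r_{24} = e_2·a_4 = 1.1917; r_{34} = e_3·a_4 = -2.9037.
u_4 = a_4 − 3.1236·e_1 − 1.1917·e_2 + 2.9037·e_3 = (-1.3354, 1.8041, -1.5846, 0.4882, 0.7774).
‖u_4‖ = 2.8969, so e_4 = (-0.4610, 0.6228, -0.5470, 0.1685, 0.2684).
Qᵀb = (2.7948, -2.4045, -2.5967, -3.5915).
Back-substitute: x_4 = -3.5915/2.8969 = -1.2398.
x_3 = (-2.5967 + 2.9037·(-1.2398))/4.9065 = -1.2629.
x_2 = (-2.4045 + 2.1514·(-1.2629) − 1.1917·(-1.2398))/5.1255 = -0.7110.
x_1 = (2.7948 + 1.3152·(-0.7110) + 2.3016·(-1.2629) − 3.1236·(-1.2398))/6.0828 = 0.4645.

x = (0.4645, -0.7110, -1.2629, -1.2398)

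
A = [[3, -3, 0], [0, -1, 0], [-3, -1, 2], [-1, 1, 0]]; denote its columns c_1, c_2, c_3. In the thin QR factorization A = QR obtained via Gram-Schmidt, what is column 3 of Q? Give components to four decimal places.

e_1 = c_1/‖c_1‖ = (3, 0, -3, -1)/4.3589 = (0.6882, 0.0000, -0.6882, -0.2294).
r_{12} = e_1·c_2 = -1.6059.
u_2 = c_2 + 1.6059·e_1 = (-1.8947, -1.0000, -2.1053, 0.6316).
‖u_2‖ = 3.0694, so e_2 = (-0.6173, -0.3258, -0.6859, 0.2058).
r_{13} = e_1·c_3 = -1.3765; r_{23} = e_2·c_3 = -1.3718.
u_3 = c_3 + 1.3765·e_1 + 1.3718·e_2 = (0.1006, -0.4469, 0.1117, -0.0335).
‖u_3‖ = 0.4727, so e_3 = (0.2127, -0.9454, 0.2364, -0.0709).

e_3 = (0.2127, -0.9454, 0.2364, -0.0709)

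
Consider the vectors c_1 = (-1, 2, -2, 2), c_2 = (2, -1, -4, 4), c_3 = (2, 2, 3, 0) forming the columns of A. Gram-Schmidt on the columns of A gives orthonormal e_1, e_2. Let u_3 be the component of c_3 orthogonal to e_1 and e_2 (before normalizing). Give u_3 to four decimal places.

e_1 = c_1/‖c_1‖ = (-1, 2, -2, 2)/3.6056 = (-0.2774, 0.5547, -0.5547, 0.5547).
r_{12} = e_1·c_2 = 3.3282.
u_2 = c_2 − 3.3282·e_1 = (2.9231, -2.8462, -2.1538, 2.1538).
‖u_2‖ = 5.0915, so e_2 = (0.5741, -0.5590, -0.4230, 0.4230).
r_{13} = e_1·c_3 = -1.1094; r_{23} = e_2·c_3 = -1.2389.
u_3 = c_3 + 1.1094·e_1 + 1.2389·e_2 = (2.4036, 1.9228, 1.8605, 1.1395).

u_3 = (2.4036, 1.9228, 1.8605, 1.1395)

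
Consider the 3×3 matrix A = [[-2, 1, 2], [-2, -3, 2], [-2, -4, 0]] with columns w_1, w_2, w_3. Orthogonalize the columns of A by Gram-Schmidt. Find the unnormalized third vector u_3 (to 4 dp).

u_3 = (-0.1905, 0.9524, -0.7619)

q_1 = w_1/‖w_1‖ = (-2, -2, -2)/3.4641 = (-0.5774, -0.5774, -0.5774).
r_{12} = q_1·w_2 = 3.4641.
u_2 = w_2 − 3.4641·q_1 = (3.0000, -1.0000, -2.0000).
‖u_2‖ = 3.7417, so q_2 = (0.8018, -0.2673, -0.5345).
r_{13} = q_1·w_3 = -2.3094; r_{23} = q_2·w_3 = 1.0690.
u_3 = w_3 + 2.3094·q_1 − 1.0690·q_2 = (-0.1905, 0.9524, -0.7619).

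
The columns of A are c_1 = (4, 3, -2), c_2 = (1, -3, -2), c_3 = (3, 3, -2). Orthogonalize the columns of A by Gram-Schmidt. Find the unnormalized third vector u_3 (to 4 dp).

c_1 = (4, 3, -2); ‖c_1‖ = 5.3852, so e_1 = (0.7428, 0.5571, -0.3714).
e_1·c_2 = 0.7428·1 + 0.5571·(-3) + (-0.3714)·(-2) = -0.1857.
u_2 = c_2 + 0.1857·e_1 = (1.1379, -2.8966, -2.0690).
‖u_2‖ = 3.7370, so e_2 = (0.3045, -0.7751, -0.5536).
e_1·c_3 = 0.7428·3 + 0.5571·3 + (-0.3714)·(-2) = 4.6424; e_2·c_3 = 0.3045·3 + (-0.7751)·3 + (-0.5536)·(-2) = -0.3045.
u_3 = c_3 − 4.6424·e_1 + 0.3045·e_2 = (-0.3556, 0.1778, -0.4444).

u_3 = (-0.3556, 0.1778, -0.4444)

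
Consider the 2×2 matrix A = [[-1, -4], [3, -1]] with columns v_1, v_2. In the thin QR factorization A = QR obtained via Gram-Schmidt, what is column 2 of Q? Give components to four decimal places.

v_1 = (-1, 3); ‖v_1‖ = 3.1623, so q_1 = (-0.3162, 0.9487).
q_1·v_2 = (-0.3162)·(-4) + 0.9487·(-1) = 0.3162.
u_2 = v_2 − 0.3162·q_1 = (-3.9000, -1.3000).
‖u_2‖ = 4.1110, so q_2 = (-0.9487, -0.3162).

q_2 = (-0.9487, -0.3162)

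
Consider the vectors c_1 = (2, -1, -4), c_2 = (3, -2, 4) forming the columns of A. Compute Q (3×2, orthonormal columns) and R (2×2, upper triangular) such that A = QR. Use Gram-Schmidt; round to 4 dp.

e_1 = c_1/‖c_1‖ = (2, -1, -4)/4.5826 = (0.4364, -0.2182, -0.8729).
r_{12} = e_1·c_2 = -1.7457.
u_2 = c_2 + 1.7457·e_1 = (3.7619, -2.3810, 2.4762).
‖u_2‖ = 5.0943, so e_2 = (0.7384, -0.4674, 0.4861).

Q = [[0.4364, 0.7384], [-0.2182, -0.4674], [-0.8729, 0.4861]], R = [[4.5826, -1.7457], [0.0000, 5.0943]]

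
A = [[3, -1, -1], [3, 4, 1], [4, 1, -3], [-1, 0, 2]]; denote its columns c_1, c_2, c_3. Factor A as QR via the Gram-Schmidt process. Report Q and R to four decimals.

e_1 = c_1/‖c_1‖ = (3, 3, 4, -1)/5.9161 = (0.5071, 0.5071, 0.6761, -0.1690).
r_{12} = e_1·c_2 = 2.1974.
u_2 = c_2 − 2.1974·e_1 = (-2.1143, 2.8857, -0.4857, 0.3714).
‖u_2‖ = 3.6292, so e_2 = (-0.5826, 0.7951, -0.1338, 0.1023).
r_{13} = e_1·c_3 = -2.3664; r_{23} = e_2·c_3 = 1.9839.
u_3 = c_3 + 2.3664·e_1 − 1.9839·e_2 = (1.3557, 0.6226, -1.1345, 1.3970).
‖u_3‖ = 2.3376, so e_3 = (0.5800, 0.2663, -0.4853, 0.5976).

Q = [[0.5071, -0.5826, 0.5800], [0.5071, 0.7951, 0.2663], [0.6761, -0.1338, -0.4853], [-0.1690, 0.1023, 0.5976]], R = [[5.9161, 2.1974, -2.3664], [0.0000, 3.6292, 1.9839], [0.0000, 0.0000, 2.3376]]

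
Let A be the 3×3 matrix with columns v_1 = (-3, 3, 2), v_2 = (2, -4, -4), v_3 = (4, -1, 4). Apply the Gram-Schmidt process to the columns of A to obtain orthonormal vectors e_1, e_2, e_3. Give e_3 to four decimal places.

v_1 = (-3, 3, 2); ‖v_1‖ = 4.6904, so e_1 = (-0.6396, 0.6396, 0.4264).
e_1·v_2 = (-0.6396)·2 + 0.6396·(-4) + 0.4264·(-4) = -5.5432.
u_2 = v_2 + 5.5432·e_1 = (-1.5455, -0.4545, -1.6364).
‖u_2‖ = 2.2962, so e_2 = (-0.6730, -0.1980, -0.7126).
e_1·v_3 = (-0.6396)·4 + 0.6396·(-1) + 0.4264·4 = -1.4924; e_2·v_3 = (-0.6730)·4 + (-0.1980)·(-1) + (-0.7126)·4 = -5.3447.
u_3 = v_3 + 1.4924·e_1 + 5.3447·e_2 = (-0.5517, -1.1034, 0.8276).
‖u_3‖ = 1.4856, so e_3 = (-0.3714, -0.7428, 0.5571).

e_3 = (-0.3714, -0.7428, 0.5571)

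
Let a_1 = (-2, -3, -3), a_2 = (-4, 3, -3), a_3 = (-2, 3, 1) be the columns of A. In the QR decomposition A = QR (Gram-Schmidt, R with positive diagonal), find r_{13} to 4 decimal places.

r_{13} = -1.7056

a_1 = (-2, -3, -3); ‖a_1‖ = 4.6904, so e_1 = (-0.4264, -0.6396, -0.6396).
r_{13} = e_1·a_3 = -1.7056.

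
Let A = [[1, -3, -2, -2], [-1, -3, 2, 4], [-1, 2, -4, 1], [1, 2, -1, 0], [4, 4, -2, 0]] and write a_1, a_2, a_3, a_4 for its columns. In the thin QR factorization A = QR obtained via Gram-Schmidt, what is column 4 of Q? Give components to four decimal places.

a_1 = (1, -1, -1, 1, 4); ‖a_1‖ = 4.4721, so q_1 = (0.2236, -0.2236, -0.2236, 0.2236, 0.8944).
q_1·a_2 = 0.2236·(-3) + (-0.2236)·(-3) + (-0.2236)·2 + 0.2236·2 + 0.8944·4 = 3.5777.
u_2 = a_2 − 3.5777·q_1 = (-3.8000, -2.2000, 2.8000, 1.2000, 0.8000).
‖u_2‖ = 5.4037, so q_2 = (-0.7032, -0.4071, 0.5182, 0.2221, 0.1480).
q_1·a_3 = 0.2236·(-2) + (-0.2236)·2 + (-0.2236)·(-4) + 0.2236·(-1) + 0.8944·(-2) = -2.0125; q_2·a_3 = (-0.7032)·(-2) + (-0.4071)·2 + 0.5182·(-4) + 0.2221·(-1) + 0.1480·(-2) = -1.9986.
u_3 = a_3 + 2.0125·q_1 + 1.9986·q_2 = (-2.9555, 0.7363, -3.4144, -0.1062, 0.0959).
‖u_3‖ = 4.5777, so q_3 = (-0.6456, 0.1608, -0.7459, -0.0232, 0.0209).
q_1·a_4 = 0.2236·(-2) + (-0.2236)·4 + (-0.2236)·1 + 0.2236·0 + 0.8944·0 = -1.5652; q_2·a_4 = (-0.7032)·(-2) + (-0.4071)·4 + 0.5182·1 + 0.2221·0 + 0.1480·0 = 0.2961; q_3·a_4 = (-0.6456)·(-2) + 0.1608·4 + (-0.7459)·1 + (-0.0232)·0 + 0.0209·0 = 1.1888.
u_4 = a_4 + 1.5652·q_1 − 0.2961·q_2 − 1.1888·q_3 = (-0.6743, 3.5793, 1.3832, 0.3118, 1.3313).
‖u_4‖ = 4.1291, so q_4 = (-0.1633, 0.8669, 0.3350, 0.0755, 0.3224).

q_4 = (-0.1633, 0.8669, 0.3350, 0.0755, 0.3224)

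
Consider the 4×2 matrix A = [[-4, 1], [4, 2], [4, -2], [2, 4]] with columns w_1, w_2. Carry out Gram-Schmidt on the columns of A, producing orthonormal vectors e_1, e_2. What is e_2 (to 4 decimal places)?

e_2 = (0.2632, 0.3406, -0.4644, 0.7740)

w_1 = (-4, 4, 4, 2); ‖w_1‖ = 7.2111, so e_1 = (-0.5547, 0.5547, 0.5547, 0.2774).
e_1·w_2 = (-0.5547)·1 + 0.5547·2 + 0.5547·(-2) + 0.2774·4 = 0.5547.
u_2 = w_2 − 0.5547·e_1 = (1.3077, 1.6923, -2.3077, 3.8462).
‖u_2‖ = 4.9691, so e_2 = (0.2632, 0.3406, -0.4644, 0.7740).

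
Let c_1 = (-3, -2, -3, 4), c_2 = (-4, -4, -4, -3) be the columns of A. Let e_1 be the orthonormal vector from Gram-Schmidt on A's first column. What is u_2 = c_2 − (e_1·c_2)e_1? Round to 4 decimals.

u_2 = (-2.4211, -2.9474, -2.4211, -5.1053)

c_1 = (-3, -2, -3, 4); ‖c_1‖ = 6.1644, so e_1 = (-0.4867, -0.3244, -0.4867, 0.6489).
e_1·c_2 = (-0.4867)·(-4) + (-0.3244)·(-4) + (-0.4867)·(-4) + 0.6489·(-3) = 3.2444.
u_2 = c_2 − 3.2444·e_1 = (-2.4211, -2.9474, -2.4211, -5.1053).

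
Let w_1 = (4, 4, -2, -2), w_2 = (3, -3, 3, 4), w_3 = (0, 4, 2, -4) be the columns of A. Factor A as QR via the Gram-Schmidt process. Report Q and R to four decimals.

Q = [[0.6325, 0.7128, -0.0597], [0.6325, -0.2592, 0.3056], [-0.3162, 0.3726, 0.8712], [-0.3162, 0.5346, -0.3794]], R = [[6.3246, -2.2136, 3.1623], [0.0000, 6.1725, -2.4301], [0.0000, 0.0000, 4.4827]]

w_1 = (4, 4, -2, -2); ‖w_1‖ = 6.3246, so e_1 = (0.6325, 0.6325, -0.3162, -0.3162).
e_1·w_2 = 0.6325·3 + 0.6325·(-3) + (-0.3162)·3 + (-0.3162)·4 = -2.2136.
u_2 = w_2 + 2.2136·e_1 = (4.4000, -1.6000, 2.3000, 3.3000).
‖u_2‖ = 6.1725, so e_2 = (0.7128, -0.2592, 0.3726, 0.5346).
e_1·w_3 = 0.6325·0 + 0.6325·4 + (-0.3162)·2 + (-0.3162)·(-4) = 3.1623; e_2·w_3 = 0.7128·0 + (-0.2592)·4 + 0.3726·2 + 0.5346·(-4) = -2.4301.
u_3 = w_3 − 3.1623·e_1 + 2.4301·e_2 = (-0.2677, 1.3701, 3.9055, -1.7008).
‖u_3‖ = 4.4827, so e_3 = (-0.0597, 0.3056, 0.8712, -0.3794).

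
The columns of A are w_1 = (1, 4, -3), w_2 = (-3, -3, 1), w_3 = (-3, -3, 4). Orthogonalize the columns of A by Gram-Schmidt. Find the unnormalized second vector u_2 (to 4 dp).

w_1 = (1, 4, -3); ‖w_1‖ = 5.0990, so e_1 = (0.1961, 0.7845, -0.5883).
e_1·w_2 = 0.1961·(-3) + 0.7845·(-3) + (-0.5883)·1 = -3.5301.
u_2 = w_2 + 3.5301·e_1 = (-2.3077, -0.2308, -1.0769).

u_2 = (-2.3077, -0.2308, -1.0769)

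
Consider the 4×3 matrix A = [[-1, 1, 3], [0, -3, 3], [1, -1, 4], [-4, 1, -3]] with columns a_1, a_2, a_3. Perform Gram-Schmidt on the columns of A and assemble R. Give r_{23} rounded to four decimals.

r_{23} = -2.7406

q_1 = a_1/‖a_1‖ = (-1, 0, 1, -4)/4.2426 = (-0.2357, 0.0000, 0.2357, -0.9428).
r_{12} = q_1·a_2 = -1.4142.
u_2 = a_2 + 1.4142·q_1 = (0.6667, -3.0000, -0.6667, -0.3333).
‖u_2‖ = 3.1623, so q_2 = (0.2108, -0.9487, -0.2108, -0.1054).
r_{23} = q_2·a_3 = -2.7406.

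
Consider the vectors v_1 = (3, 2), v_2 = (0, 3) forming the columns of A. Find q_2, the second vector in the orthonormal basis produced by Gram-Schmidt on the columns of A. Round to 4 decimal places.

v_1 = (3, 2); ‖v_1‖ = 3.6056, so q_1 = (0.8321, 0.5547).
q_1·v_2 = 0.8321·0 + 0.5547·3 = 1.6641.
u_2 = v_2 − 1.6641·q_1 = (-1.3846, 2.0769).
‖u_2‖ = 2.4962, so q_2 = (-0.5547, 0.8321).

q_2 = (-0.5547, 0.8321)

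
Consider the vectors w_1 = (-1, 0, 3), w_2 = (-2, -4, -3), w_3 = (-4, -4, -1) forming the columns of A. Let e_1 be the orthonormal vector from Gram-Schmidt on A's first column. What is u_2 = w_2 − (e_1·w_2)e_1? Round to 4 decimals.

u_2 = (-2.7000, -4.0000, -0.9000)

w_1 = (-1, 0, 3); ‖w_1‖ = 3.1623, so e_1 = (-0.3162, 0.0000, 0.9487).
e_1·w_2 = (-0.3162)·(-2) + 0.0000·(-4) + 0.9487·(-3) = -2.2136.
u_2 = w_2 + 2.2136·e_1 = (-2.7000, -4.0000, -0.9000).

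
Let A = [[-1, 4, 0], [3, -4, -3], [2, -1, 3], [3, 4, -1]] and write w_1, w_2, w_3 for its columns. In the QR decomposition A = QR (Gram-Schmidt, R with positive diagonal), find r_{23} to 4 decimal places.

r_{23} = 0.4987

w_1 = (-1, 3, 2, 3); ‖w_1‖ = 4.7958, so e_1 = (-0.2085, 0.6255, 0.4170, 0.6255).
e_1·w_2 = (-0.2085)·4 + 0.6255·(-4) + 0.4170·(-1) + 0.6255·4 = -1.2511.
u_2 = w_2 + 1.2511·e_1 = (3.7391, -3.2174, -0.4783, 4.7826).
‖u_2‖ = 6.8873, so e_2 = (0.5429, -0.4671, -0.0694, 0.6944).
r_{23} = e_2·w_3 = 0.4987.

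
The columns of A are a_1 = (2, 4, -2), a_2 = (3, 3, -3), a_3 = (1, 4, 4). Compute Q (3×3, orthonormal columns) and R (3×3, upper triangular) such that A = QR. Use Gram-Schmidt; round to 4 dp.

Q = [[0.4082, 0.5774, 0.7071], [0.8165, -0.5774, 0.0000], [-0.4082, -0.5774, 0.7071]], R = [[4.8990, 4.8990, 2.0412], [0.0000, 1.7321, -4.0415], [0.0000, 0.0000, 3.5355]]

a_1 = (2, 4, -2); ‖a_1‖ = 4.8990, so e_1 = (0.4082, 0.8165, -0.4082).
e_1·a_2 = 0.4082·3 + 0.8165·3 + (-0.4082)·(-3) = 4.8990.
u_2 = a_2 − 4.8990·e_1 = (1.0000, -1.0000, -1.0000).
‖u_2‖ = 1.7321, so e_2 = (0.5774, -0.5774, -0.5774).
e_1·a_3 = 0.4082·1 + 0.8165·4 + (-0.4082)·4 = 2.0412; e_2·a_3 = 0.5774·1 + (-0.5774)·4 + (-0.5774)·4 = -4.0415.
u_3 = a_3 − 2.0412·e_1 + 4.0415·e_2 = (2.5000, 0.0000, 2.5000).
‖u_3‖ = 3.5355, so e_3 = (0.7071, 0.0000, 0.7071).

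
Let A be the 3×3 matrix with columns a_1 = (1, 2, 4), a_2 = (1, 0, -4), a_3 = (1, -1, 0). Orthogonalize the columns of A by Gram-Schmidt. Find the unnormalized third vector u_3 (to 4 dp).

u_3 = (0.9697, -0.9697, 0.2424)

a_1 = (1, 2, 4); ‖a_1‖ = 4.5826, so q_1 = (0.2182, 0.4364, 0.8729).
q_1·a_2 = 0.2182·1 + 0.4364·0 + 0.8729·(-4) = -3.2733.
u_2 = a_2 + 3.2733·q_1 = (1.7143, 1.4286, -1.1429).
‖u_2‖ = 2.5071, so q_2 = (0.6838, 0.5698, -0.4558).
q_1·a_3 = 0.2182·1 + 0.4364·(-1) + 0.8729·0 = -0.2182; q_2·a_3 = 0.6838·1 + 0.5698·(-1) + (-0.4558)·0 = 0.1140.
u_3 = a_3 + 0.2182·q_1 − 0.1140·q_2 = (0.9697, -0.9697, 0.2424).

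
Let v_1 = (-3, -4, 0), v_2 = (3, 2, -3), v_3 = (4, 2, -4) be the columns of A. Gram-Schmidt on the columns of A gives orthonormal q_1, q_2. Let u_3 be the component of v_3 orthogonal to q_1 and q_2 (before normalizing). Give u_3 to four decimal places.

q_1 = v_1/‖v_1‖ = (-3, -4, 0)/5.0000 = (-0.6000, -0.8000, 0.0000).
r_{12} = q_1·v_2 = -3.4000.
u_2 = v_2 + 3.4000·q_1 = (0.9600, -0.7200, -3.0000).
‖u_2‖ = 3.2311, so q_2 = (0.2971, -0.2228, -0.9285).
r_{13} = q_1·v_3 = -4.0000; r_{23} = q_2·v_3 = 4.4567.
u_3 = v_3 + 4.0000·q_1 − 4.4567·q_2 = (0.2759, -0.2069, 0.1379).

u_3 = (0.2759, -0.2069, 0.1379)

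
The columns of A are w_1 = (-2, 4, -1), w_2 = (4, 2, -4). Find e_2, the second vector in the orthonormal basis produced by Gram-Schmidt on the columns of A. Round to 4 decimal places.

w_1 = (-2, 4, -1); ‖w_1‖ = 4.5826, so e_1 = (-0.4364, 0.8729, -0.2182).
e_1·w_2 = (-0.4364)·4 + 0.8729·2 + (-0.2182)·(-4) = 0.8729.
u_2 = w_2 − 0.8729·e_1 = (4.3810, 1.2381, -3.8095).
‖u_2‖ = 5.9362, so e_2 = (0.7380, 0.2086, -0.6417).

e_2 = (0.7380, 0.2086, -0.6417)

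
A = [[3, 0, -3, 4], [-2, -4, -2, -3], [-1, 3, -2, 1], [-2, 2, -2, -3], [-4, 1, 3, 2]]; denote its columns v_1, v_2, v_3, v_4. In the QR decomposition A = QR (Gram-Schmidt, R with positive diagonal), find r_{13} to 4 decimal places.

v_1 = (3, -2, -1, -2, -4); ‖v_1‖ = 5.8310, so e_1 = (0.5145, -0.3430, -0.1715, -0.3430, -0.6860).
r_{13} = e_1·v_3 = -1.8865.

r_{13} = -1.8865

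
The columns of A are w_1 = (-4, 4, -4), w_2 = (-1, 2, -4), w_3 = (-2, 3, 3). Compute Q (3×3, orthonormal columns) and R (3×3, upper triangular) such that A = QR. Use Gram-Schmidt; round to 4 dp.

e_1 = w_1/‖w_1‖ = (-4, 4, -4)/6.9282 = (-0.5774, 0.5774, -0.5774).
r_{12} = e_1·w_2 = 4.0415.
u_2 = w_2 − 4.0415·e_1 = (1.3333, -0.3333, -1.6667).
‖u_2‖ = 2.1602, so e_2 = (0.6172, -0.1543, -0.7715).
r_{13} = e_1·w_3 = 1.1547; r_{23} = e_2·w_3 = -4.0119.
u_3 = w_3 − 1.1547·e_1 + 4.0119·e_2 = (1.1429, 1.7143, 0.5714).
‖u_3‖ = 2.1381, so e_3 = (0.5345, 0.8018, 0.2673).

Q = [[-0.5774, 0.6172, 0.5345], [0.5774, -0.1543, 0.8018], [-0.5774, -0.7715, 0.2673]], R = [[6.9282, 4.0415, 1.1547], [0.0000, 2.1602, -4.0119], [0.0000, 0.0000, 2.1381]]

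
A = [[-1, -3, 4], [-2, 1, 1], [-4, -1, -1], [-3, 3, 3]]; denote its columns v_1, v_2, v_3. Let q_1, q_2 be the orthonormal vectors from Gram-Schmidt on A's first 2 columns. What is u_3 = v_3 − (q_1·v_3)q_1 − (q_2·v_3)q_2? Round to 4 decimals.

q_1 = v_1/‖v_1‖ = (-1, -2, -4, -3)/5.4772 = (-0.1826, -0.3651, -0.7303, -0.5477).
r_{12} = q_1·v_2 = -0.7303.
u_2 = v_2 + 0.7303·q_1 = (-3.1333, 0.7333, -1.5333, 2.6000).
‖u_2‖ = 4.4121, so q_2 = (-0.7102, 0.1662, -0.3475, 0.5893).
r_{13} = q_1·v_3 = -2.0083; r_{23} = q_2·v_3 = -0.5591.
u_3 = v_3 + 2.0083·q_1 + 0.5591·q_2 = (3.2363, 0.3596, -2.6610, 2.2295).

u_3 = (3.2363, 0.3596, -2.6610, 2.2295)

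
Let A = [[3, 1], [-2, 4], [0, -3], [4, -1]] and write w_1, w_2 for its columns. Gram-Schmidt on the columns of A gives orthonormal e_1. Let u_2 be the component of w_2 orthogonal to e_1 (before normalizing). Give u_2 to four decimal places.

w_1 = (3, -2, 0, 4); ‖w_1‖ = 5.3852, so e_1 = (0.5571, -0.3714, 0.0000, 0.7428).
e_1·w_2 = 0.5571·1 + (-0.3714)·4 + 0.0000·(-3) + 0.7428·(-1) = -1.6713.
u_2 = w_2 + 1.6713·e_1 = (1.9310, 3.3793, -3.0000, 0.2414).

u_2 = (1.9310, 3.3793, -3.0000, 0.2414)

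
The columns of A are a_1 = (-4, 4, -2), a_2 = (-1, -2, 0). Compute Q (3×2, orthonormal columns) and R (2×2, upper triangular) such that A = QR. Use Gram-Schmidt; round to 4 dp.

a_1 = (-4, 4, -2); ‖a_1‖ = 6.0000, so q_1 = (-0.6667, 0.6667, -0.3333).
q_1·a_2 = (-0.6667)·(-1) + 0.6667·(-2) + (-0.3333)·0 = -0.6667.
u_2 = a_2 + 0.6667·q_1 = (-1.4444, -1.5556, -0.2222).
‖u_2‖ = 2.1344, so q_2 = (-0.6768, -0.7288, -0.1041).

Q = [[-0.6667, -0.6768], [0.6667, -0.7288], [-0.3333, -0.1041]], R = [[6.0000, -0.6667], [0.0000, 2.1344]]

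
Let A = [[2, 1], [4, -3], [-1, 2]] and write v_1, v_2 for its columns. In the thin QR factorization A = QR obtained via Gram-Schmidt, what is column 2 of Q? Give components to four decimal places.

e_2 = (0.8018, -0.2673, 0.5345)

v_1 = (2, 4, -1); ‖v_1‖ = 4.5826, so e_1 = (0.4364, 0.8729, -0.2182).
e_1·v_2 = 0.4364·1 + 0.8729·(-3) + (-0.2182)·2 = -2.6186.
u_2 = v_2 + 2.6186·e_1 = (2.1429, -0.7143, 1.4286).
‖u_2‖ = 2.6726, so e_2 = (0.8018, -0.2673, 0.5345).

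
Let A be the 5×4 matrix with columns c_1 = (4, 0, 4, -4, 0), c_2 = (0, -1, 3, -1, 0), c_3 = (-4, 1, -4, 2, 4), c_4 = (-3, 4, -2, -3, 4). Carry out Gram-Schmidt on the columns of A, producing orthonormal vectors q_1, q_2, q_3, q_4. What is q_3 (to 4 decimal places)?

c_1 = (4, 0, 4, -4, 0); ‖c_1‖ = 6.9282, so q_1 = (0.5774, 0.0000, 0.5774, -0.5774, 0.0000).
q_1·c_2 = 0.5774·0 + 0.0000·(-1) + 0.5774·3 + (-0.5774)·(-1) + 0.0000·0 = 2.3094.
u_2 = c_2 − 2.3094·q_1 = (-1.3333, -1.0000, 1.6667, 0.3333, 0.0000).
‖u_2‖ = 2.3805, so q_2 = (-0.5601, -0.4201, 0.7001, 0.1400, 0.0000).
q_1·c_3 = 0.5774·(-4) + 0.0000·1 + 0.5774·(-4) + (-0.5774)·2 + 0.0000·4 = -5.7735; q_2·c_3 = (-0.5601)·(-4) + (-0.4201)·1 + 0.7001·(-4) + 0.1400·2 + 0.0000·4 = -0.7001.
u_3 = c_3 + 5.7735·q_1 + 0.7001·q_2 = (-1.0588, 0.7059, -0.1765, -1.2353, 4.0000).
‖u_3‖ = 4.3791, so q_3 = (-0.2418, 0.1612, -0.0403, -0.2821, 0.9134).

q_3 = (-0.2418, 0.1612, -0.0403, -0.2821, 0.9134)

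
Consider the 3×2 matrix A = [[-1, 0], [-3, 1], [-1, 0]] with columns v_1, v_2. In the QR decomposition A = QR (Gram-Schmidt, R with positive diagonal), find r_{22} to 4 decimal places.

r_{22} = 0.4264

e_1 = v_1/‖v_1‖ = (-1, -3, -1)/3.3166 = (-0.3015, -0.9045, -0.3015).
r_{12} = e_1·v_2 = -0.9045.
u_2 = v_2 + 0.9045·e_1 = (-0.2727, 0.1818, -0.2727).
r_{22} = ‖u_2‖ = 0.4264.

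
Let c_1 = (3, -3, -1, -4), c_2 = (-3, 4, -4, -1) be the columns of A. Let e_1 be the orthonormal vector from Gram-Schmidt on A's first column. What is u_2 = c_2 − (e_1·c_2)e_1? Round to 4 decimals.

c_1 = (3, -3, -1, -4); ‖c_1‖ = 5.9161, so e_1 = (0.5071, -0.5071, -0.1690, -0.6761).
e_1·c_2 = 0.5071·(-3) + (-0.5071)·4 + (-0.1690)·(-4) + (-0.6761)·(-1) = -2.1974.
u_2 = c_2 + 2.1974·e_1 = (-1.8857, 2.8857, -4.3714, -2.4857).

u_2 = (-1.8857, 2.8857, -4.3714, -2.4857)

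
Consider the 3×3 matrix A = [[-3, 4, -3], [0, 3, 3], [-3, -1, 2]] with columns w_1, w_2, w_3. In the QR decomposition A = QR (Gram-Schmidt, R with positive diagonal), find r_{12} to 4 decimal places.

w_1 = (-3, 0, -3); ‖w_1‖ = 4.2426, so q_1 = (-0.7071, 0.0000, -0.7071).
r_{12} = q_1·w_2 = -2.1213.

r_{12} = -2.1213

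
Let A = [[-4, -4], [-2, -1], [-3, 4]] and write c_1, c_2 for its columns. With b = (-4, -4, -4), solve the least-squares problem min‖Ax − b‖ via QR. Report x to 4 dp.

x = (1.2638, -0.1086)

c_1 = (-4, -2, -3); ‖c_1‖ = 5.3852, so q_1 = (-0.7428, -0.3714, -0.5571).
q_1·c_2 = (-0.7428)·(-4) + (-0.3714)·(-1) + (-0.5571)·4 = 1.1142.
u_2 = c_2 − 1.1142·q_1 = (-3.1724, -0.5862, 4.6207).
‖u_2‖ = 5.6355, so q_2 = (-0.5629, -0.1040, 0.8199).
Qᵀb = (6.6850, -0.6119).
Back-substitute: x_2 = -0.6119/5.6355 = -0.1086.
x_1 = (6.6850 − 1.1142·(-0.1086))/5.3852 = 1.2638.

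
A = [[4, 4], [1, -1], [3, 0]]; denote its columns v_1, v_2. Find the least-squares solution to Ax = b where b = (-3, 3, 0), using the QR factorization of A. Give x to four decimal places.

v_1 = (4, 1, 3); ‖v_1‖ = 5.0990, so e_1 = (0.7845, 0.1961, 0.5883).
e_1·v_2 = 0.7845·4 + 0.1961·(-1) + 0.5883·0 = 2.9417.
u_2 = v_2 − 2.9417·e_1 = (1.6923, -1.5769, -1.7308).
‖u_2‖ = 2.8890, so e_2 = (0.5858, -0.5458, -0.5991).
Qᵀb = (-1.7650, -3.3949).
Back-substitute: x_2 = -3.3949/2.8890 = -1.1751.
x_1 = (-1.7650 − 2.9417·(-1.1751))/5.0990 = 0.3318.

x = (0.3318, -1.1751)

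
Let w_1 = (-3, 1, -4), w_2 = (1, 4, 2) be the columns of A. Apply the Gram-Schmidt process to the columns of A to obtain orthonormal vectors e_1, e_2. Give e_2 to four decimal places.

e_2 = (0.0440, 0.9765, 0.2111)

w_1 = (-3, 1, -4); ‖w_1‖ = 5.0990, so e_1 = (-0.5883, 0.1961, -0.7845).
e_1·w_2 = (-0.5883)·1 + 0.1961·4 + (-0.7845)·2 = -1.3728.
u_2 = w_2 + 1.3728·e_1 = (0.1923, 4.2692, 0.9231).
‖u_2‖ = 4.3721, so e_2 = (0.0440, 0.9765, 0.2111).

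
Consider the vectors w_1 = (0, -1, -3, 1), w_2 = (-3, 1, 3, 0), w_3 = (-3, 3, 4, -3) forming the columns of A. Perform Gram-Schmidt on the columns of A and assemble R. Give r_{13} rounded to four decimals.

w_1 = (0, -1, -3, 1); ‖w_1‖ = 3.3166, so e_1 = (0.0000, -0.3015, -0.9045, 0.3015).
r_{13} = e_1·w_3 = -5.4272.

r_{13} = -5.4272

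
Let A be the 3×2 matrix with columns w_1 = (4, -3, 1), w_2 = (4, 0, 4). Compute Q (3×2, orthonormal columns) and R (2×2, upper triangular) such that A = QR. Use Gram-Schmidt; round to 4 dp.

q_1 = w_1/‖w_1‖ = (4, -3, 1)/5.0990 = (0.7845, -0.5883, 0.1961).
r_{12} = q_1·w_2 = 3.9223.
u_2 = w_2 − 3.9223·q_1 = (0.9231, 2.3077, 3.2308).
‖u_2‖ = 4.0762, so q_2 = (0.2265, 0.5661, 0.7926).

Q = [[0.7845, 0.2265], [-0.5883, 0.5661], [0.1961, 0.7926]], R = [[5.0990, 3.9223], [0.0000, 4.0762]]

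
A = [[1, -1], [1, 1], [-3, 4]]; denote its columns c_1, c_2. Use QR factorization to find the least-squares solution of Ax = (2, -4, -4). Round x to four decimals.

x = (-1.5556, -2.2593)

c_1 = (1, 1, -3); ‖c_1‖ = 3.3166, so q_1 = (0.3015, 0.3015, -0.9045).
q_1·c_2 = 0.3015·(-1) + 0.3015·1 + (-0.9045)·4 = -3.6181.
u_2 = c_2 + 3.6181·q_1 = (0.0909, 2.0909, 0.7273).
‖u_2‖ = 2.2156, so q_2 = (0.0410, 0.9437, 0.3282).
Qᵀb = (3.0151, -5.0057).
Back-substitute: x_2 = -5.0057/2.2156 = -2.2593.
x_1 = (3.0151 + 3.6181·(-2.2593))/3.3166 = -1.5556.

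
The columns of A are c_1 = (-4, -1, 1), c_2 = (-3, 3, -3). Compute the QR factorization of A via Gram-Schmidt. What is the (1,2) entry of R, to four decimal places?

c_1 = (-4, -1, 1); ‖c_1‖ = 4.2426, so q_1 = (-0.9428, -0.2357, 0.2357).
r_{12} = q_1·c_2 = 1.4142.

r_{12} = 1.4142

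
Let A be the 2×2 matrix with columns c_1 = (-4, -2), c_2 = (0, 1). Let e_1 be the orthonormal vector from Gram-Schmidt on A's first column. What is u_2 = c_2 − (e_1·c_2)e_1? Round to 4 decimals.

e_1 = c_1/‖c_1‖ = (-4, -2)/4.4721 = (-0.8944, -0.4472).
r_{12} = e_1·c_2 = -0.4472.
u_2 = c_2 + 0.4472·e_1 = (-0.4000, 0.8000).

u_2 = (-0.4000, 0.8000)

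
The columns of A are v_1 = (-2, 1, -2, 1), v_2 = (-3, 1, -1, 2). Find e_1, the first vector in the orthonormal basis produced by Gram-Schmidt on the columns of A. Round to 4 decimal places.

v_1 = (-2, 1, -2, 1); ‖v_1‖ = 3.1623, so e_1 = (-0.6325, 0.3162, -0.6325, 0.3162).

e_1 = (-0.6325, 0.3162, -0.6325, 0.3162)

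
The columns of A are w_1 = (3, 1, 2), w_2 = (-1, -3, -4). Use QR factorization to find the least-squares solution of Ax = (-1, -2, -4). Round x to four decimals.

x = (-0.0952, 0.8333)

w_1 = (3, 1, 2); ‖w_1‖ = 3.7417, so q_1 = (0.8018, 0.2673, 0.5345).
q_1·w_2 = 0.8018·(-1) + 0.2673·(-3) + 0.5345·(-4) = -3.7417.
u_2 = w_2 + 3.7417·q_1 = (2.0000, -2.0000, -2.0000).
‖u_2‖ = 3.4641, so q_2 = (0.5774, -0.5774, -0.5774).
Qᵀb = (-3.4744, 2.8868).
Back-substitute: x_2 = 2.8868/3.4641 = 0.8333.
x_1 = (-3.4744 + 3.7417·0.8333)/3.7417 = -0.0952.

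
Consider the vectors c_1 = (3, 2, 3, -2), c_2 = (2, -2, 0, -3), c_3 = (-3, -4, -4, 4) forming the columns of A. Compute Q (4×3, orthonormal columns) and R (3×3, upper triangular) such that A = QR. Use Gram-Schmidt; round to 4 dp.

Q = [[0.5883, 0.2824, 0.5683], [0.3922, -0.6859, -0.4407], [0.5883, -0.2421, 0.1740], [-0.3922, -0.6254, 0.6727]], R = [[5.0990, 1.5689, -7.2563], [0.0000, 3.8129, 0.3631], [0.0000, 0.0000, 2.0529]]

q_1 = c_1/‖c_1‖ = (3, 2, 3, -2)/5.0990 = (0.5883, 0.3922, 0.5883, -0.3922).
r_{12} = q_1·c_2 = 1.5689.
u_2 = c_2 − 1.5689·q_1 = (1.0769, -2.6154, -0.9231, -2.3846).
‖u_2‖ = 3.8129, so q_2 = (0.2824, -0.6859, -0.2421, -0.6254).
r_{13} = q_1·c_3 = -7.2563; r_{23} = q_2·c_3 = 0.3631.
u_3 = c_3 + 7.2563·q_1 − 0.3631·q_2 = (1.1667, -0.9048, 0.3571, 1.3810).
‖u_3‖ = 2.0529, so q_3 = (0.5683, -0.4407, 0.1740, 0.6727).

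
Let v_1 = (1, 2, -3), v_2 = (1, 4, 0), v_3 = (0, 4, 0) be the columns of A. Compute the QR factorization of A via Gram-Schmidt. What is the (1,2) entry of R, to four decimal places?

r_{12} = 2.4054

q_1 = v_1/‖v_1‖ = (1, 2, -3)/3.7417 = (0.2673, 0.5345, -0.8018).
r_{12} = q_1·v_2 = 2.4054.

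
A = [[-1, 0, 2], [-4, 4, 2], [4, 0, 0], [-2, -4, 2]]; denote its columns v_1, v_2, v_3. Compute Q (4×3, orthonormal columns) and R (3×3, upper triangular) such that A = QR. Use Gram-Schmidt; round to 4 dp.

v_1 = (-1, -4, 4, -2); ‖v_1‖ = 6.0828, so q_1 = (-0.1644, -0.6576, 0.6576, -0.3288).
q_1·v_2 = (-0.1644)·0 + (-0.6576)·4 + 0.6576·0 + (-0.3288)·(-4) = -1.3152.
u_2 = v_2 + 1.3152·q_1 = (-0.2162, 3.1351, 0.8649, -4.4324).
‖u_2‖ = 5.5018, so q_2 = (-0.0393, 0.5698, 0.1572, -0.8056).
q_1·v_3 = (-0.1644)·2 + (-0.6576)·2 + 0.6576·0 + (-0.3288)·2 = -2.3016; q_2·v_3 = (-0.0393)·2 + 0.5698·2 + 0.1572·0 + (-0.8056)·2 = -0.5502.
u_3 = v_3 + 2.3016·q_1 + 0.5502·q_2 = (1.6000, 0.8000, 1.6000, 0.8000).
‖u_3‖ = 2.5298, so q_3 = (0.6325, 0.3162, 0.6325, 0.3162).

Q = [[-0.1644, -0.0393, 0.6325], [-0.6576, 0.5698, 0.3162], [0.6576, 0.1572, 0.6325], [-0.3288, -0.8056, 0.3162]], R = [[6.0828, -1.3152, -2.3016], [0.0000, 5.5018, -0.5502], [0.0000, 0.0000, 2.5298]]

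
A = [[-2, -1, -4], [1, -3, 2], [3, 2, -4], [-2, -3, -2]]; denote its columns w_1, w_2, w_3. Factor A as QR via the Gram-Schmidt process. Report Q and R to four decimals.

w_1 = (-2, 1, 3, -2); ‖w_1‖ = 4.2426, so q_1 = (-0.4714, 0.2357, 0.7071, -0.4714).
q_1·w_2 = (-0.4714)·(-1) + 0.2357·(-3) + 0.7071·2 + (-0.4714)·(-3) = 2.5927.
u_2 = w_2 − 2.5927·q_1 = (0.2222, -3.6111, 0.1667, -1.7778).
‖u_2‖ = 4.0346, so q_2 = (0.0551, -0.8950, 0.0413, -0.4406).
q_1·w_3 = (-0.4714)·(-4) + 0.2357·2 + 0.7071·(-4) + (-0.4714)·(-2) = 0.4714; q_2·w_3 = 0.0551·(-4) + (-0.8950)·2 + 0.0413·(-4) + (-0.4406)·(-2) = -1.2944.
u_3 = w_3 − 0.4714·q_1 + 1.2944·q_2 = (-3.7065, 0.7304, -4.2799, -2.3481).
‖u_3‖ = 6.1727, so q_3 = (-0.6005, 0.1183, -0.6934, -0.3804).

Q = [[-0.4714, 0.0551, -0.6005], [0.2357, -0.8950, 0.1183], [0.7071, 0.0413, -0.6934], [-0.4714, -0.4406, -0.3804]], R = [[4.2426, 2.5927, 0.4714], [0.0000, 4.0346, -1.2944], [0.0000, 0.0000, 6.1727]]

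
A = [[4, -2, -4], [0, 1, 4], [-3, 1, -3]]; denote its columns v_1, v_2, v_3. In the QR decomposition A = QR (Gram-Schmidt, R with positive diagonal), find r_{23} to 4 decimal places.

v_1 = (4, 0, -3); ‖v_1‖ = 5.0000, so e_1 = (0.8000, 0.0000, -0.6000).
e_1·v_2 = 0.8000·(-2) + 0.0000·1 + (-0.6000)·1 = -2.2000.
u_2 = v_2 + 2.2000·e_1 = (-0.2400, 1.0000, -0.3200).
‖u_2‖ = 1.0770, so e_2 = (-0.2228, 0.9285, -0.2971).
r_{23} = e_2·v_3 = 5.4966.

r_{23} = 5.4966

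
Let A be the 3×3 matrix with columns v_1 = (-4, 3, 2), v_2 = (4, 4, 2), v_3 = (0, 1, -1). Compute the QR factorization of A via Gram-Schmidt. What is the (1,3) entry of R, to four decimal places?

v_1 = (-4, 3, 2); ‖v_1‖ = 5.3852, so q_1 = (-0.7428, 0.5571, 0.3714).
r_{13} = q_1·v_3 = 0.1857.

r_{13} = 0.1857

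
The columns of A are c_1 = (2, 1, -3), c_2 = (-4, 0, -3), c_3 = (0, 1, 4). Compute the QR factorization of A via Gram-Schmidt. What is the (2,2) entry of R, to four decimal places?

c_1 = (2, 1, -3); ‖c_1‖ = 3.7417, so e_1 = (0.5345, 0.2673, -0.8018).
e_1·c_2 = 0.5345·(-4) + 0.2673·0 + (-0.8018)·(-3) = 0.2673.
u_2 = c_2 − 0.2673·e_1 = (-4.1429, -0.0714, -2.7857).
r_{22} = ‖u_2‖ = 4.9929.

r_{22} = 4.9929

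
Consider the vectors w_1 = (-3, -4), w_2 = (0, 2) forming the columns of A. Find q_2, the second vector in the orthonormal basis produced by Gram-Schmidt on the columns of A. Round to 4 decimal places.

q_1 = w_1/‖w_1‖ = (-3, -4)/5.0000 = (-0.6000, -0.8000).
r_{12} = q_1·w_2 = -1.6000.
u_2 = w_2 + 1.6000·q_1 = (-0.9600, 0.7200).
‖u_2‖ = 1.2000, so q_2 = (-0.8000, 0.6000).

q_2 = (-0.8000, 0.6000)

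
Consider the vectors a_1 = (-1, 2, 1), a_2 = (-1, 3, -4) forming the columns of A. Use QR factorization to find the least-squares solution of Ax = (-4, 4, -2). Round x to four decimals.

x = (1.2789, 0.7755)

a_1 = (-1, 2, 1); ‖a_1‖ = 2.4495, so q_1 = (-0.4082, 0.8165, 0.4082).
q_1·a_2 = (-0.4082)·(-1) + 0.8165·3 + 0.4082·(-4) = 1.2247.
u_2 = a_2 − 1.2247·q_1 = (-0.5000, 2.0000, -4.5000).
‖u_2‖ = 4.9497, so q_2 = (-0.1010, 0.4041, -0.9091).
Qᵀb = (4.0825, 3.8386).
Back-substitute: x_2 = 3.8386/4.9497 = 0.7755.
x_1 = (4.0825 − 1.2247·0.7755)/2.4495 = 1.2789.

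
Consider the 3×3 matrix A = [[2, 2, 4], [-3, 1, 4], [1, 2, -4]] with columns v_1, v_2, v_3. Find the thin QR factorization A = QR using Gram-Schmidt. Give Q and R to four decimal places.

Q = [[0.5345, 0.5436, 0.6472], [-0.8018, 0.5683, 0.1849], [0.2673, 0.6177, -0.7396]], R = [[3.7417, 0.8018, -2.1381], [0.0000, 2.8909, 1.9767], [0.0000, 0.0000, 6.2866]]

v_1 = (2, -3, 1); ‖v_1‖ = 3.7417, so q_1 = (0.5345, -0.8018, 0.2673).
q_1·v_2 = 0.5345·2 + (-0.8018)·1 + 0.2673·2 = 0.8018.
u_2 = v_2 − 0.8018·q_1 = (1.5714, 1.6429, 1.7857).
‖u_2‖ = 2.8909, so q_2 = (0.5436, 0.5683, 0.6177).
q_1·v_3 = 0.5345·4 + (-0.8018)·4 + 0.2673·(-4) = -2.1381; q_2·v_3 = 0.5436·4 + 0.5683·4 + 0.6177·(-4) = 1.9767.
u_3 = v_3 + 2.1381·q_1 − 1.9767·q_2 = (4.0684, 1.1624, -4.6496).
‖u_3‖ = 6.2866, so q_3 = (0.6472, 0.1849, -0.7396).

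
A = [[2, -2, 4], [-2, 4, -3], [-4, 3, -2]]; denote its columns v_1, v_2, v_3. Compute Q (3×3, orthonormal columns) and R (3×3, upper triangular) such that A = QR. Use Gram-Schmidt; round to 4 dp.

v_1 = (2, -2, -4); ‖v_1‖ = 4.8990, so e_1 = (0.4082, -0.4082, -0.8165).
e_1·v_2 = 0.4082·(-2) + (-0.4082)·4 + (-0.8165)·3 = -4.8990.
u_2 = v_2 + 4.8990·e_1 = (0.0000, 2.0000, -1.0000).
‖u_2‖ = 2.2361, so e_2 = (0.0000, 0.8944, -0.4472).
e_1·v_3 = 0.4082·4 + (-0.4082)·(-3) + (-0.8165)·(-2) = 4.4907; e_2·v_3 = 0.0000·4 + 0.8944·(-3) + (-0.4472)·(-2) = -1.7889.
u_3 = v_3 − 4.4907·e_1 + 1.7889·e_2 = (2.1667, 0.4333, 0.8667).
‖u_3‖ = 2.3735, so e_3 = (0.9129, 0.1826, 0.3651).

Q = [[0.4082, 0.0000, 0.9129], [-0.4082, 0.8944, 0.1826], [-0.8165, -0.4472, 0.3651]], R = [[4.8990, -4.8990, 4.4907], [0.0000, 2.2361, -1.7889], [0.0000, 0.0000, 2.3735]]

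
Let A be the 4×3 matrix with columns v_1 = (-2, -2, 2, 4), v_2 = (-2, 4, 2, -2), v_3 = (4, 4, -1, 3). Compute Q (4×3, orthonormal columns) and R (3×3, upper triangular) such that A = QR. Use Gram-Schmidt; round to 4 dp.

v_1 = (-2, -2, 2, 4); ‖v_1‖ = 5.2915, so q_1 = (-0.3780, -0.3780, 0.3780, 0.7559).
q_1·v_2 = (-0.3780)·(-2) + (-0.3780)·4 + 0.3780·2 + 0.7559·(-2) = -1.5119.
u_2 = v_2 + 1.5119·q_1 = (-2.5714, 3.4286, 2.5714, -0.8571).
‖u_2‖ = 5.0709, so q_2 = (-0.5071, 0.6761, 0.5071, -0.1690).
q_1·v_3 = (-0.3780)·4 + (-0.3780)·4 + 0.3780·(-1) + 0.7559·3 = -1.1339; q_2·v_3 = (-0.5071)·4 + 0.6761·4 + 0.5071·(-1) + (-0.1690)·3 = -0.3381.
u_3 = v_3 + 1.1339·q_1 + 0.3381·q_2 = (3.4000, 3.8000, -0.4000, 3.8000).
‖u_3‖ = 6.3718, so q_3 = (0.5336, 0.5964, -0.0628, 0.5964).

Q = [[-0.3780, -0.5071, 0.5336], [-0.3780, 0.6761, 0.5964], [0.3780, 0.5071, -0.0628], [0.7559, -0.1690, 0.5964]], R = [[5.2915, -1.5119, -1.1339], [0.0000, 5.0709, -0.3381], [0.0000, 0.0000, 6.3718]]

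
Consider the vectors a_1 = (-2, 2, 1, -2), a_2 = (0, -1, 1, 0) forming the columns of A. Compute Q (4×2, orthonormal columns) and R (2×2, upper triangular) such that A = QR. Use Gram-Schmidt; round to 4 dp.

Q = [[-0.5547, -0.1109], [0.5547, -0.6102], [0.2774, 0.7766], [-0.5547, -0.1109]], R = [[3.6056, -0.2774], [0.0000, 1.3868]]

a_1 = (-2, 2, 1, -2); ‖a_1‖ = 3.6056, so q_1 = (-0.5547, 0.5547, 0.2774, -0.5547).
q_1·a_2 = (-0.5547)·0 + 0.5547·(-1) + 0.2774·1 + (-0.5547)·0 = -0.2774.
u_2 = a_2 + 0.2774·q_1 = (-0.1538, -0.8462, 1.0769, -0.1538).
‖u_2‖ = 1.3868, so q_2 = (-0.1109, -0.6102, 0.7766, -0.1109).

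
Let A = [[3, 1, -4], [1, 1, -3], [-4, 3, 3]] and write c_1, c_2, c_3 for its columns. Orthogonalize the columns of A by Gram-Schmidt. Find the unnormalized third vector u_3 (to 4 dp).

u_3 = (0.5360, -0.9955, 0.1532)

c_1 = (3, 1, -4); ‖c_1‖ = 5.0990, so q_1 = (0.5883, 0.1961, -0.7845).
q_1·c_2 = 0.5883·1 + 0.1961·1 + (-0.7845)·3 = -1.5689.
u_2 = c_2 + 1.5689·q_1 = (1.9231, 1.3077, 1.7692).
‖u_2‖ = 2.9221, so q_2 = (0.6581, 0.4475, 0.6055).
q_1·c_3 = 0.5883·(-4) + 0.1961·(-3) + (-0.7845)·3 = -5.2951; q_2·c_3 = 0.6581·(-4) + 0.4475·(-3) + 0.6055·3 = -2.1586.
u_3 = c_3 + 5.2951·q_1 + 2.1586·q_2 = (0.5360, -0.9955, 0.1532).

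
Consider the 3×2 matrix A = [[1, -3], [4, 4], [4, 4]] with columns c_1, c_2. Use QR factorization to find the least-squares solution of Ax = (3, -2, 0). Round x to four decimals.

x = (0.5625, -0.8125)

c_1 = (1, 4, 4); ‖c_1‖ = 5.7446, so q_1 = (0.1741, 0.6963, 0.6963).
q_1·c_2 = 0.1741·(-3) + 0.6963·4 + 0.6963·4 = 5.0483.
u_2 = c_2 − 5.0483·q_1 = (-3.8788, 0.4848, 0.4848).
‖u_2‖ = 3.9389, so q_2 = (-0.9847, 0.1231, 0.1231).
Qᵀb = (-0.8704, -3.2004).
Back-substitute: x_2 = -3.2004/3.9389 = -0.8125.
x_1 = (-0.8704 − 5.0483·(-0.8125))/5.7446 = 0.5625.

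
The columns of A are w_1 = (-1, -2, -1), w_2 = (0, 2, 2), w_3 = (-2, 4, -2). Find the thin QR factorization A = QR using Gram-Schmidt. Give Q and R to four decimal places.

Q = [[-0.4082, -0.7071, -0.5774], [-0.8165, 0.0000, 0.5774], [-0.4082, 0.7071, -0.5774]], R = [[2.4495, -2.4495, -1.6330], [0.0000, 1.4142, 0.0000], [0.0000, 0.0000, 4.6188]]

w_1 = (-1, -2, -1); ‖w_1‖ = 2.4495, so q_1 = (-0.4082, -0.8165, -0.4082).
q_1·w_2 = (-0.4082)·0 + (-0.8165)·2 + (-0.4082)·2 = -2.4495.
u_2 = w_2 + 2.4495·q_1 = (-1.0000, 0.0000, 1.0000).
‖u_2‖ = 1.4142, so q_2 = (-0.7071, 0.0000, 0.7071).
q_1·w_3 = (-0.4082)·(-2) + (-0.8165)·4 + (-0.4082)·(-2) = -1.6330; q_2·w_3 = (-0.7071)·(-2) + (0.0000)·4 + 0.7071·(-2) = 0.0000.
u_3 = w_3 + 1.6330·q_1 + 0.0000·q_2 = (-2.6667, 2.6667, -2.6667).
‖u_3‖ = 4.6188, so q_3 = (-0.5774, 0.5774, -0.5774).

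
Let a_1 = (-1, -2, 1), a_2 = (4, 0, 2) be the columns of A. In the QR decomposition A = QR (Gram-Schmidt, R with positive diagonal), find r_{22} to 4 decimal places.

q_1 = a_1/‖a_1‖ = (-1, -2, 1)/2.4495 = (-0.4082, -0.8165, 0.4082).
r_{12} = q_1·a_2 = -0.8165.
u_2 = a_2 + 0.8165·q_1 = (3.6667, -0.6667, 2.3333).
r_{22} = ‖u_2‖ = 4.3970.

r_{22} = 4.3970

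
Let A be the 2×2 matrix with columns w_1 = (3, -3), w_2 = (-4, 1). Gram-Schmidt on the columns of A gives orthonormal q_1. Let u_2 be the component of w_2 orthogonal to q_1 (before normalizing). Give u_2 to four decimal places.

u_2 = (-1.5000, -1.5000)

w_1 = (3, -3); ‖w_1‖ = 4.2426, so q_1 = (0.7071, -0.7071).
q_1·w_2 = 0.7071·(-4) + (-0.7071)·1 = -3.5355.
u_2 = w_2 + 3.5355·q_1 = (-1.5000, -1.5000).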